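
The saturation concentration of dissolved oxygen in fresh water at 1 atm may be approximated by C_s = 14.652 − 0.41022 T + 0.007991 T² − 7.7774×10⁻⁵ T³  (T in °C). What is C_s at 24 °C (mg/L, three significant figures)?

C_s = 14.652 − 0.41022×24 + 0.007991×24² − 7.7774×10⁻⁵×24³ = 8.334 mg/L.

C_s ≈ 8.33 mg/L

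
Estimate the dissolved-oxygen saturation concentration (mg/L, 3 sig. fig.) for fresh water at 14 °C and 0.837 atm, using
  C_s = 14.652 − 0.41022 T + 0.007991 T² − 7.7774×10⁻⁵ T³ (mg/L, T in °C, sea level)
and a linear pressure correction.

At sea level: C_s = 14.652 − 0.41022×14 + 0.007991×14² − 7.7774×10⁻⁵×14³ = 10.26 mg/L.
Pressure correction: C_s' = 10.26 × 0.837 = 8.589 mg/L.

C_s ≈ 8.59 mg/L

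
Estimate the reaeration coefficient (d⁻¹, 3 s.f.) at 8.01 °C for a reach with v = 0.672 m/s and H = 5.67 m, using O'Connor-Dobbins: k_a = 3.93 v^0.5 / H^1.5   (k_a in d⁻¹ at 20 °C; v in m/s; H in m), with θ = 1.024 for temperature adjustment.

k_a(20) = 3.93 × 0.672^0.5 / 5.67^1.5 = 3.93 × 0.8198 / 13.50 = 0.2386 d⁻¹.
k_a(8.01) = 0.2386 × 1.024^(8.01−20) = 0.2386 × 0.7525 = 0.1796 d⁻¹.

k_a ≈ 0.180 d⁻¹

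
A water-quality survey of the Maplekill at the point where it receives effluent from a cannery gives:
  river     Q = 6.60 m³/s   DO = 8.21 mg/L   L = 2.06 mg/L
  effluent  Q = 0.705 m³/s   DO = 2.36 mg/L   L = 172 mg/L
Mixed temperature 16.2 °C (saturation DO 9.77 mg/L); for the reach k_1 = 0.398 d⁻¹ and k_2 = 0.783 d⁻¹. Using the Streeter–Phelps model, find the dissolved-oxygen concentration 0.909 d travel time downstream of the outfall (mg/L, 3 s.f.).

Mixed DO = (6.60×8.21 + 0.705×2.36)/(6.60+0.705) = 55.85/7.305 = 7.645 mg/L.
Mixed L₀ = (6.60×2.06 + 0.705×172)/(7.305) = 134.9/7.305 = 18.46 mg/L.
Initial deficit D₀ = C_s − DO₀ = 9.77 − 7.645 = 2.125 mg/L.
D(0.909) = [0.398×18.46/(0.783−0.398)](e^(−0.398×0.909) − e^(−0.783×0.909)) + 2.125 e^(−0.783×0.909)
= 19.08 × (0.6964 − 0.4908) + 2.125 × 0.4908 = 4.967 mg/L.
DO = 9.77 − 4.967 = 4.803 mg/L.

DO ≈ 4.80 mg/L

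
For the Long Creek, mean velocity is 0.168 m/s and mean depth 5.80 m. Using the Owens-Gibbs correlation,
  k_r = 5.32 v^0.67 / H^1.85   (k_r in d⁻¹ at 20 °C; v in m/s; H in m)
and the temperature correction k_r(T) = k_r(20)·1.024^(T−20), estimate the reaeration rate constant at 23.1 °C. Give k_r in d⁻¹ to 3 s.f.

k_r ≈ 0.0671 d⁻¹

k_r(20) = 5.32 × 0.168^0.67 / 5.80^1.85 = 5.32 × 0.3027 / 25.84 = 0.06231 d⁻¹.
k_r(23.1) = 0.06231 × 1.024^(23.1−20) = 0.06231 × 1.076 = 0.06706 d⁻¹.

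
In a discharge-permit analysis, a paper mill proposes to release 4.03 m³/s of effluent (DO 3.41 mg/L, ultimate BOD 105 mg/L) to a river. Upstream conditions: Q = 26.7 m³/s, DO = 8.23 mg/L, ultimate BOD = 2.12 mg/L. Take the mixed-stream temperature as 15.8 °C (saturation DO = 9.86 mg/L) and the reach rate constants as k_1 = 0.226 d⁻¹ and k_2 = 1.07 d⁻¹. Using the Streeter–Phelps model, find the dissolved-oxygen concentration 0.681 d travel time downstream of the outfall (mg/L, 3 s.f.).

DO ≈ 7.20 mg/L

Mixed DO = (26.7×8.23 + 4.03×3.41)/(26.7+4.03) = 233.5/30.73 = 7.598 mg/L.
Mixed L₀ = (26.7×2.12 + 4.03×105)/(30.73) = 479.8/30.73 = 15.61 mg/L.
Initial deficit D₀ = C_s − DO₀ = 9.86 − 7.598 = 2.262 mg/L.
D(0.681) = [0.226×15.61/(1.07−0.226)](e^(−0.226×0.681) − e^(−1.07×0.681)) + 2.262 e^(−1.07×0.681)
= 4.180 × (0.8574 − 0.4826) + 2.262 × 0.4826 = 2.658 mg/L.
DO = 9.86 − 2.658 = 7.202 mg/L.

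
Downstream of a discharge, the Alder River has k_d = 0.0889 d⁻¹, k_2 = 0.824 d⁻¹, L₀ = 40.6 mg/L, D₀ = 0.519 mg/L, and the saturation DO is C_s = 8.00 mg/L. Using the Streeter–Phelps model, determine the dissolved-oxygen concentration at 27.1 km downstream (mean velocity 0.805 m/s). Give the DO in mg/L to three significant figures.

Travel time t = x/v = 27.1 km / (0.805 m/s) = 27100 m / 0.805 m/s = 33660 s = 0.3896 d.
k_d L₀/(k_2−k_d) = 0.0889×40.6/(0.824−0.0889) = 3.609/0.7351 = 4.910 mg/L.
e^(−k_d t) = e^(−0.0889×0.3896) = 0.9660; e^(−k_2 t) = e^(−0.824×0.3896) = 0.7254.
D = 4.910 × (0.9660 − 0.7254) + 0.519 × 0.7254 = 1.181 + 0.3765 = 1.558 mg/L.
DO = C_s − D = 8.00 − 1.558 = 6.442 mg/L.

DO ≈ 6.44 mg/L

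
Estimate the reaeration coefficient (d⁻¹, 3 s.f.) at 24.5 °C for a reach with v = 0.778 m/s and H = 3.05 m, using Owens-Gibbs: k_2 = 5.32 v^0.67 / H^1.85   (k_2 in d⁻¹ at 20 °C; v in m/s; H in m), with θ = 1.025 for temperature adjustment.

k_2(20) = 5.32 × 0.778^0.67 / 3.05^1.85 = 5.32 × 0.8452 / 7.870 = 0.5714 d⁻¹.
k_2(24.5) = 0.5714 × 1.025^(24.5−20) = 0.5714 × 1.118 = 0.6385 d⁻¹.

k_2 ≈ 0.639 d⁻¹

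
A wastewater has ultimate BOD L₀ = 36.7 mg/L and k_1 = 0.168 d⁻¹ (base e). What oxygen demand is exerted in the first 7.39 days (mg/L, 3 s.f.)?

y_t = L₀(1 − e^(−k_1 t)) = 36.7 × (1 − e^(−0.168×7.39))
= 36.7 × (1 − 0.2889) = 36.7 × 0.7111 = 26.10 mg/L.

y ≈ 26.1 mg/L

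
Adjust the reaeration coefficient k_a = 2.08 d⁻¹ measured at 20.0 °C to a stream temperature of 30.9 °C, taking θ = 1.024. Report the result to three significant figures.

k_a(T₂) = k_a(T₁) · θ^(T₂−T₁) = 2.08 × 1.024^(30.9−20.0)
= 2.08 × 1.024^10.9 = 2.08 × 1.295 = 2.694 d⁻¹.

k_a ≈ 2.69 d⁻¹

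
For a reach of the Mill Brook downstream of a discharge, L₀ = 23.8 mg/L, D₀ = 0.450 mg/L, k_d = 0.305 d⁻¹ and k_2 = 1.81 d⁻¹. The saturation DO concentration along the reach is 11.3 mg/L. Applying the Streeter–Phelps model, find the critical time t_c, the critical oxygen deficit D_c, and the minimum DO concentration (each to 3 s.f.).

At the critical point dD/dt = 0, so k_d L₀ e^(−k_d t) = k_2 D. Substituting D(t) from the Streeter–Phelps equation and solving for t gives
t_c = ln[(k_2/k_d)(1 − D₀(k_2−k_d)/(k_d L₀))] / (k_2−k_d).
Here k_2−k_d = 1.505 d⁻¹ and 1 − D₀(k_2−k_d)/(k_d L₀) = 1 − 0.450×1.505/(0.305×23.8) = 0.9067, so
t_c = ln(5.934 × 0.9067) / 1.505 = 1.683 / 1.505 = 1.118 d.
L(t_c) = L₀ e^(−k_d t_c) = 23.8 × 0.7110 = 16.92 mg/L, and at the critical point k_2 D_c = k_d L, so D_c = (0.305/1.81) × 16.92 = 2.852 mg/L.
Minimum DO = C_s − D_c = 11.3 − 2.852 = 8.448 mg/L.

t_c ≈ 1.12 d; D_c ≈ 2.85 mg/L; min DO ≈ 8.45 mg/L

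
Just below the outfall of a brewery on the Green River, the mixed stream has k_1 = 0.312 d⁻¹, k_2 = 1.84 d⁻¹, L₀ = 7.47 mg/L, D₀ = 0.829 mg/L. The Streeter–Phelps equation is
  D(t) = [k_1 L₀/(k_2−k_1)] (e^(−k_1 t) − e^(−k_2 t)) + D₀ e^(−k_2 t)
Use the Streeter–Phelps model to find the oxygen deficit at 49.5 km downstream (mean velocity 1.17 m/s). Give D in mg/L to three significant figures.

D ≈ 1.03 mg/L

Travel time t = x/v = 49.5 km / (1.17 m/s) = 49500 m / 1.17 m/s = 42310 s = 0.4897 d.
k_1 L₀/(k_2−k_1) = 0.312×7.47/(1.84−0.312) = 2.331/1.528 = 1.525 mg/L.
e^(−k_1 t) = e^(−0.312×0.4897) = 0.8583; e^(−k_2 t) = e^(−1.84×0.4897) = 0.4062.
D = 1.525 × (0.8583 − 0.4062) + 0.829 × 0.4062 = 0.6897 + 0.3367 = 1.026 mg/L.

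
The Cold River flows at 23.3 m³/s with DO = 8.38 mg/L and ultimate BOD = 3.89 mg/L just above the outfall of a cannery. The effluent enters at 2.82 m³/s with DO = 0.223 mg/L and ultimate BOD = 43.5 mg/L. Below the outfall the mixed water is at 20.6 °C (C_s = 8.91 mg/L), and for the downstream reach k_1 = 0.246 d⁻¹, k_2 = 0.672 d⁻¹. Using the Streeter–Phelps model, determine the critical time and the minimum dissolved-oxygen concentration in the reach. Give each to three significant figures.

t_c ≈ 1.52 d; minimum DO ≈ 6.86 mg/L

Mixed DO = (23.3×8.38 + 2.82×0.223)/(23.3+2.82) = 195.9/26.12 = 7.499 mg/L.
Mixed L₀ = (23.3×3.89 + 2.82×43.5)/(26.12) = 213.3/26.12 = 8.166 mg/L.
Initial deficit D₀ = C_s − DO₀ = 8.91 − 7.499 = 1.411 mg/L.
t_c = (1/0.4260) ln[(0.672/0.246)(1 − 1.411×0.4260/(0.246×8.166))] = 2.347 × ln(1.915) = 1.525 d.
D_c = (0.246/0.672) × 8.166 × e^(−0.246×1.525) = 0.3661 × 8.166 × 0.6872 = 2.055 mg/L.
Minimum DO = 8.91 − 2.055 = 6.855 mg/L.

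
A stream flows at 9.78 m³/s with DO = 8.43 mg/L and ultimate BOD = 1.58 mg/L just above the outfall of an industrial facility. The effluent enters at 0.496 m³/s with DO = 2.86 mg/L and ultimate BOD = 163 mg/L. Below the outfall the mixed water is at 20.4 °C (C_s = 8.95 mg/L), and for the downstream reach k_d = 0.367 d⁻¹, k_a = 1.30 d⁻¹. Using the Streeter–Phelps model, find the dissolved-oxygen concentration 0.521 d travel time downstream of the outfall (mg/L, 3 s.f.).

Mixed DO = (9.78×8.43 + 0.496×2.86)/(9.78+0.496) = 83.86/10.28 = 8.161 mg/L.
Mixed L₀ = (9.78×1.58 + 0.496×163)/(10.28) = 96.30/10.28 = 9.371 mg/L.
Initial deficit D₀ = C_s − DO₀ = 8.95 − 8.161 = 0.7889 mg/L.
D(0.521) = [0.367×9.371/(1.30−0.367)](e^(−0.367×0.521) − e^(−1.30×0.521)) + 0.7889 e^(−1.30×0.521)
= 3.686 × (0.8260 − 0.5080) + 0.7889 × 0.5080 = 1.573 mg/L.
DO = 8.95 − 1.573 = 7.377 mg/L.

DO ≈ 7.38 mg/L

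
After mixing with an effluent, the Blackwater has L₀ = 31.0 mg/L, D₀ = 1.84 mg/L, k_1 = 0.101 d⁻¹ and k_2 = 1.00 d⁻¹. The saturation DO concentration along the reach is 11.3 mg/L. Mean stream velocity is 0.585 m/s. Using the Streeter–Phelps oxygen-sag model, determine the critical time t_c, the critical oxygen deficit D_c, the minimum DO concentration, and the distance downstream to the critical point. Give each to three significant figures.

t_c ≈ 1.71 d; D_c ≈ 2.63 mg/L; min DO ≈ 8.67 mg/L; x_c ≈ 86.6 km

With k_2/k_1 = 9.901 and 1 − D₀(k_2−k_1)/(k_1 L₀) = 0.4717,
t_c = ln(9.901 × 0.4717) / (1.00 − 0.101) = ln(4.670) / 0.8990 = 1.541/0.8990 = 1.714 d.
D_c = (k_1/k_2) L₀ e^(−k_1 t_c) = (0.101/1.00) × 31.0 × e^(−0.101×1.714) = 0.1010 × 31.0 × 0.8410 = 2.633 mg/L.
Minimum DO = C_s − D_c = 11.3 − 2.633 = 8.667 mg/L.
x_c = v t_c = 0.585 m/s × 1.714 d × 86400 s/d = 86650 m ≈ 86.6 km.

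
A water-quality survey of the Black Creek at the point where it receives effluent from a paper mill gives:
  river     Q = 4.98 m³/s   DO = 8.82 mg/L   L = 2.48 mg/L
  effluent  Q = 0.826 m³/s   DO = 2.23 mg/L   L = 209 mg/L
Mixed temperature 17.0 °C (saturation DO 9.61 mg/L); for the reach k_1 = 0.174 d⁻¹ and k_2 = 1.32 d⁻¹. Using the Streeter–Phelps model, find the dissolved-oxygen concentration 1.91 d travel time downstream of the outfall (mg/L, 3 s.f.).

DO ≈ 6.39 mg/L

Mixed DO = (4.98×8.82 + 0.826×2.23)/(4.98+0.826) = 45.77/5.806 = 7.882 mg/L.
Mixed L₀ = (4.98×2.48 + 0.826×209)/(5.806) = 185.0/5.806 = 31.86 mg/L.
Initial deficit D₀ = C_s − DO₀ = 9.61 − 7.882 = 1.728 mg/L.
D(1.91) = [0.174×31.86/(1.32−0.174)](e^(−0.174×1.91) − e^(−1.32×1.91)) + 1.728 e^(−1.32×1.91)
= 4.838 × (0.7172 − 0.08036) + 1.728 × 0.08036 = 3.220 mg/L.
DO = 9.61 − 3.220 = 6.390 mg/L.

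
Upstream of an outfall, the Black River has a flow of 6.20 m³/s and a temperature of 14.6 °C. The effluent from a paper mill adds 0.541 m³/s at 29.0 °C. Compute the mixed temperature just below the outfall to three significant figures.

Flow-weighted mixing: C = (Q_r C_r + Q_w C_w)/(Q_r + Q_w)
= (6.20×14.6 + 0.541×29.0)/(6.20 + 0.541) = 106.2/6.741 = 15.76 °C.

15.8 °C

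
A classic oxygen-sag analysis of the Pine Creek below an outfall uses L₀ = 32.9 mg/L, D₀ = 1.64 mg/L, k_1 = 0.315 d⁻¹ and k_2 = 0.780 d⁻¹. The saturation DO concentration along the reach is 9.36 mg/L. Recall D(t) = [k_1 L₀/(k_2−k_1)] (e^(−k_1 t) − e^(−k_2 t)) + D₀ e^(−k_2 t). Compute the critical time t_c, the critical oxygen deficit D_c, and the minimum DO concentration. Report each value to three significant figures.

With k_2/k_1 = 2.476 and 1 − D₀(k_2−k_1)/(k_1 L₀) = 0.9264,
t_c = ln(2.476 × 0.9264) / (0.780 − 0.315) = ln(2.294) / 0.4650 = 0.8303/0.4650 = 1.786 d.
D_c = (k_1/k_2) L₀ e^(−k_1 t_c) = (0.315/0.780) × 32.9 × e^(−0.315×1.786) = 0.4038 × 32.9 × 0.5698 = 7.571 mg/L.
Minimum DO = C_s − D_c = 9.36 − 7.571 = 1.789 mg/L.

t_c ≈ 1.79 d; D_c ≈ 7.57 mg/L; min DO ≈ 1.79 mg/L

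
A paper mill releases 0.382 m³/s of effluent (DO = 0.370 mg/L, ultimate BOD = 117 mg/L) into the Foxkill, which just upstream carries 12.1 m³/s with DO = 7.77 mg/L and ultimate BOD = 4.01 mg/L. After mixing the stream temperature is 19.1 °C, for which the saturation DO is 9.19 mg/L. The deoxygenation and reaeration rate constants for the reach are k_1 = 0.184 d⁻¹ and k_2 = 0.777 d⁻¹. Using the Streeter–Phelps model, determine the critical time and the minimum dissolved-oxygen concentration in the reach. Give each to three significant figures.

t_c ≈ 0.339 d; minimum DO ≈ 7.53 mg/L

Mixed DO = (12.1×7.77 + 0.382×0.370)/(12.1+0.382) = 94.16/12.48 = 7.544 mg/L.
Mixed L₀ = (12.1×4.01 + 0.382×117)/(12.48) = 93.22/12.48 = 7.468 mg/L.
Initial deficit D₀ = C_s − DO₀ = 9.19 − 7.544 = 1.646 mg/L.
t_c = (1/0.5930) ln[(0.777/0.184)(1 − 1.646×0.5930/(0.184×7.468))] = 1.686 × ln(1.222) = 0.3386 d.
D_c = (0.184/0.777) × 7.468 × e^(−0.184×0.3386) = 0.2368 × 7.468 × 0.9396 = 1.662 mg/L.
Minimum DO = 9.19 − 1.662 = 7.528 mg/L.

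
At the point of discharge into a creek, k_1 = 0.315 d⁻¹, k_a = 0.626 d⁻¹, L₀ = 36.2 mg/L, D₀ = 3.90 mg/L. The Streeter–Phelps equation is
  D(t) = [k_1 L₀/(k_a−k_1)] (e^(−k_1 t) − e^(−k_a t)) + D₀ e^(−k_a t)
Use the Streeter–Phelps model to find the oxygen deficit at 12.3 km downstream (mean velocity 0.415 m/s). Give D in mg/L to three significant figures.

Travel time t = x/v = 12.3 km / (0.415 m/s) = 12300 m / 0.415 m/s = 29640 s = 0.3430 d.
k_1 L₀/(k_a−k_1) = 0.315×36.2/(0.626−0.315) = 11.40/0.3110 = 36.67 mg/L.
e^(−k_1 t) = e^(−0.315×0.3430) = 0.8976; e^(−k_a t) = e^(−0.626×0.3430) = 0.8067.
D = 36.67 × (0.8976 − 0.8067) + 3.90 × 0.8067 = 3.330 + 3.146 = 6.477 mg/L.

D ≈ 6.48 mg/L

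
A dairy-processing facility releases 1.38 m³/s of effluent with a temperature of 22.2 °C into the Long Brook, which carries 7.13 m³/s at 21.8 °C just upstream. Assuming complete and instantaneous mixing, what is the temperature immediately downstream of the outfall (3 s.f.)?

Flow-weighted mixing: C = (Q_r C_r + Q_w C_w)/(Q_r + Q_w)
= (7.13×21.8 + 1.38×22.2)/(7.13 + 1.38) = 186.1/8.510 = 21.86 °C.

21.9 °C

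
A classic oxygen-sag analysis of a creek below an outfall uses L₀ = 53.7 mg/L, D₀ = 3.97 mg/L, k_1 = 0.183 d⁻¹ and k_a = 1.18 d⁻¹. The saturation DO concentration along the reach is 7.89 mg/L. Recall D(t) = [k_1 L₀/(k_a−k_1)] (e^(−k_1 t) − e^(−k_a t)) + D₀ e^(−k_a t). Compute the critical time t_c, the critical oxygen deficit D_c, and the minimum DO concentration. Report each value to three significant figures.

At the critical point dD/dt = 0, so k_1 L₀ e^(−k_1 t) = k_a D. Substituting D(t) from the Streeter–Phelps equation and solving for t gives
t_c = ln[(k_a/k_1)(1 − D₀(k_a−k_1)/(k_1 L₀))] / (k_a−k_1).
Here k_a−k_1 = 0.9970 d⁻¹ and 1 − D₀(k_a−k_1)/(k_1 L₀) = 1 − 3.97×0.9970/(0.183×53.7) = 0.5972, so
t_c = ln(6.448 × 0.5972) / 0.9970 = 1.348 / 0.9970 = 1.352 d.
L(t_c) = L₀ e^(−k_1 t_c) = 53.7 × 0.7808 = 41.93 mg/L, and at the critical point k_a D_c = k_1 L, so D_c = (0.183/1.18) × 41.93 = 6.502 mg/L.
Minimum DO = C_s − D_c = 7.89 − 6.502 = 1.388 mg/L.

t_c ≈ 1.35 d; D_c ≈ 6.50 mg/L; min DO ≈ 1.39 mg/L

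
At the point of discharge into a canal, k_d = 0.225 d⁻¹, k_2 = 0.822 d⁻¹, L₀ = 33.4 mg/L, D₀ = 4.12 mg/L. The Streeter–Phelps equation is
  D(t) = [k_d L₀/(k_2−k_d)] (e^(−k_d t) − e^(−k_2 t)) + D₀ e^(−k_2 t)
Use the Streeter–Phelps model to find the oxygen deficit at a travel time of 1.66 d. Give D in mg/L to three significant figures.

D ≈ 6.50 mg/L

k_d L₀/(k_2−k_d) = 0.225×33.4/(0.822−0.225) = 7.515/0.5970 = 12.59 mg/L.
e^(−k_d t) = e^(−0.225×1.660) = 0.6883; e^(−k_2 t) = e^(−0.822×1.660) = 0.2555.
D = 12.59 × (0.6883 − 0.2555) + 4.12 × 0.2555 = 5.448 + 1.053 = 6.501 mg/L.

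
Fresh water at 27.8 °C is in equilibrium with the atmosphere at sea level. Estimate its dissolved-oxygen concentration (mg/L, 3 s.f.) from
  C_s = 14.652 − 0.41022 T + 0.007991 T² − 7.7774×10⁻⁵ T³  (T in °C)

C_s ≈ 7.75 mg/L

C_s = 14.652 − 0.41022×27.8 + 0.007991×27.8² − 7.7774×10⁻⁵×27.8³ = 7.753 mg/L.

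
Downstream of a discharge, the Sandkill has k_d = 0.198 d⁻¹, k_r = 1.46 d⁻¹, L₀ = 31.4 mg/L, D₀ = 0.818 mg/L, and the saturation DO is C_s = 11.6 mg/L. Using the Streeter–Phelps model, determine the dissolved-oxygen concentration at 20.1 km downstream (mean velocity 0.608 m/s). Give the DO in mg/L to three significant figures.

DO ≈ 9.38 mg/L

Travel time t = x/v = 20.1 km / (0.608 m/s) = 20100 m / 0.608 m/s = 33060 s = 0.3826 d.
k_d L₀/(k_r−k_d) = 0.198×31.4/(1.46−0.198) = 6.217/1.262 = 4.926 mg/L.
e^(−k_d t) = e^(−0.198×0.3826) = 0.9270; e^(−k_r t) = e^(−1.46×0.3826) = 0.5720.
D = 4.926 × (0.9270 − 0.5720) + 0.818 × 0.5720 = 1.749 + 0.4679 = 2.217 mg/L.
DO = C_s − D = 11.6 − 2.217 = 9.383 mg/L.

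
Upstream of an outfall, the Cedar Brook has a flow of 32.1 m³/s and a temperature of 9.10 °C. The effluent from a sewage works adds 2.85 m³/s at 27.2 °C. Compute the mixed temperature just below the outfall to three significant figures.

10.6 °C

Flow-weighted mixing: C = (Q_r C_r + Q_w C_w)/(Q_r + Q_w)
= (32.1×9.10 + 2.85×27.2)/(32.1 + 2.85) = 369.6/34.95 = 10.58 °C.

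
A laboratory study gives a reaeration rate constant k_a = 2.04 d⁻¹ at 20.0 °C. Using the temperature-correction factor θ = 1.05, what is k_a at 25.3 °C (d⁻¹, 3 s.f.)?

k_a ≈ 2.64 d⁻¹

k_a(T₂) = k_a(T₁) · θ^(T₂−T₁) = 2.04 × 1.05^(25.3−20.0)
= 2.04 × 1.05^5.30 = 2.04 × 1.295 = 2.642 d⁻¹.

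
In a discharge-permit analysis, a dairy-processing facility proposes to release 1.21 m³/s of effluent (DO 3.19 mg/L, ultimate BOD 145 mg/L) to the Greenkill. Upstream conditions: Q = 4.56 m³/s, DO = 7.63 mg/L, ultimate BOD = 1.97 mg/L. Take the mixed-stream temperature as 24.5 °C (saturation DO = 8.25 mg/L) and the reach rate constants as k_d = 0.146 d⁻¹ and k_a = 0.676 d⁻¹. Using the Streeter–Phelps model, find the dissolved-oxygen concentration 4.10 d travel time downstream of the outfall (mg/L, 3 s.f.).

Mixed DO = (4.56×7.63 + 1.21×3.19)/(4.56+1.21) = 38.65/5.770 = 6.699 mg/L.
Mixed L₀ = (4.56×1.97 + 1.21×145)/(5.770) = 184.4/5.770 = 31.96 mg/L.
Initial deficit D₀ = C_s − DO₀ = 8.25 − 6.699 = 1.551 mg/L.
D(4.10) = [0.146×31.96/(0.676−0.146)](e^(−0.146×4.10) − e^(−0.676×4.10)) + 1.551 e^(−0.676×4.10)
= 8.805 × (0.5496 − 0.06256) + 1.551 × 0.06256 = 4.385 mg/L.
DO = 8.25 − 4.385 = 3.865 mg/L.

DO ≈ 3.86 mg/L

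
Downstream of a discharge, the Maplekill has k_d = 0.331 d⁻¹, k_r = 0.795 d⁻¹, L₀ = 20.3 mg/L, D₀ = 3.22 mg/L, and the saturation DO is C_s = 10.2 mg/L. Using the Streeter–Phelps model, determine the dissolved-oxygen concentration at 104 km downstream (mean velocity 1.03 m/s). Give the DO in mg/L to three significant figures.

DO ≈ 4.81 mg/L

Travel time t = x/v = 104 km / (1.03 m/s) = 104000 m / 1.03 m/s = 101000 s = 1.169 d.
k_d L₀/(k_r−k_d) = 0.331×20.3/(0.795−0.331) = 6.719/0.4640 = 14.48 mg/L.
e^(−k_d t) = e^(−0.331×1.169) = 0.6792; e^(−k_r t) = e^(−0.795×1.169) = 0.3949.
D = 14.48 × (0.6792 − 0.3949) + 3.22 × 0.3949 = 4.117 + 1.272 = 5.389 mg/L.
DO = C_s − D = 10.2 − 5.389 = 4.811 mg/L.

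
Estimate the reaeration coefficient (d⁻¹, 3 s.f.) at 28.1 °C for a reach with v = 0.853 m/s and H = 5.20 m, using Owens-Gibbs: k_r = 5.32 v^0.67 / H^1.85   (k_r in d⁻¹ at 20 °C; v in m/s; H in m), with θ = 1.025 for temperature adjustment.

k_r(20) = 5.32 × 0.853^0.67 / 5.20^1.85 = 5.32 × 0.8990 / 21.12 = 0.2265 d⁻¹.
k_r(28.1) = 0.2265 × 1.025^(28.1−20) = 0.2265 × 1.221 = 0.2766 d⁻¹.

k_r ≈ 0.277 d⁻¹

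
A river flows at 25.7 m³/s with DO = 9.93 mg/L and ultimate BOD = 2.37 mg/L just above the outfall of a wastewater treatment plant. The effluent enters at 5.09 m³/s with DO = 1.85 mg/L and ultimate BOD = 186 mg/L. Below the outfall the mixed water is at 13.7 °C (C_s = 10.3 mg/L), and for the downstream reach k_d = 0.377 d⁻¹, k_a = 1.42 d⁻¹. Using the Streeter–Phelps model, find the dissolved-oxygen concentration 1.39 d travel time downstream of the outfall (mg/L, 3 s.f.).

DO ≈ 4.70 mg/L

Mixed DO = (25.7×9.93 + 5.09×1.85)/(25.7+5.09) = 264.6/30.79 = 8.594 mg/L.
Mixed L₀ = (25.7×2.37 + 5.09×186)/(30.79) = 1008/30.79 = 32.73 mg/L.
Initial deficit D₀ = C_s − DO₀ = 10.3 − 8.594 = 1.706 mg/L.
D(1.39) = [0.377×32.73/(1.42−0.377)](e^(−0.377×1.39) − e^(−1.42×1.39)) + 1.706 e^(−1.42×1.39)
= 11.83 × (0.5921 − 0.1389) + 1.706 × 0.1389 = 5.598 mg/L.
DO = 10.3 − 5.598 = 4.702 mg/L.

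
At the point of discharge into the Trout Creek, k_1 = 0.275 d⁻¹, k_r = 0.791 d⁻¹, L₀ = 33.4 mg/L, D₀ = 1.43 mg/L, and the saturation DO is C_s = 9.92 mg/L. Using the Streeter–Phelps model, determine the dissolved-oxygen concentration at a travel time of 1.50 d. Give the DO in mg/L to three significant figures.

DO ≈ 3.13 mg/L

k_1 L₀/(k_r−k_1) = 0.275×33.4/(0.791−0.275) = 9.185/0.5160 = 17.80 mg/L.
e^(−k_1 t) = e^(−0.275×1.500) = 0.6620; e^(−k_r t) = e^(−0.791×1.500) = 0.3053.
D = 17.80 × (0.6620 − 0.3053) + 1.43 × 0.3053 = 6.349 + 0.4366 = 6.786 mg/L.
DO = C_s − D = 9.92 − 6.786 = 3.134 mg/L.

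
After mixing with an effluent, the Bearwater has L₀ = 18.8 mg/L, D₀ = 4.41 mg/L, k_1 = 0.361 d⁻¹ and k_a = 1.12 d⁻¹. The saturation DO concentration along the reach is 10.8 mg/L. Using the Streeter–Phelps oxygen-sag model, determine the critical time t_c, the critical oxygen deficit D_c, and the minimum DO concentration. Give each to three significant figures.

With k_a/k_1 = 3.102 and 1 − D₀(k_a−k_1)/(k_1 L₀) = 0.5068,
t_c = ln(3.102 × 0.5068) / (1.12 − 0.361) = ln(1.572) / 0.7590 = 0.4526/0.7590 = 0.5963 d.
D_c = (k_1/k_a) L₀ e^(−k_1 t_c) = (0.361/1.12) × 18.8 × e^(−0.361×0.5963) = 0.3223 × 18.8 × 0.8063 = 4.886 mg/L.
Minimum DO = C_s − D_c = 10.8 − 4.886 = 5.914 mg/L.

t_c ≈ 0.596 d; D_c ≈ 4.89 mg/L; min DO ≈ 5.91 mg/L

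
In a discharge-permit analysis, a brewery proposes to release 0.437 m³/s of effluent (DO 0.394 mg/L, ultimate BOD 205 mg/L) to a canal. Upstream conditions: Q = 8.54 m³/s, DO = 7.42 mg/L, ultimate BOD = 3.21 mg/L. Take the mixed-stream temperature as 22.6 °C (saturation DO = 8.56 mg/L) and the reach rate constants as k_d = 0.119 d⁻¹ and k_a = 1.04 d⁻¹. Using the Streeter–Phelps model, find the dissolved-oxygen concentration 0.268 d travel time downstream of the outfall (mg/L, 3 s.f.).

DO ≈ 7.08 mg/L

Mixed DO = (8.54×7.42 + 0.437×0.394)/(8.54+0.437) = 63.54/8.977 = 7.078 mg/L.
Mixed L₀ = (8.54×3.21 + 0.437×205)/(8.977) = 117.0/8.977 = 13.03 mg/L.
Initial deficit D₀ = C_s − DO₀ = 8.56 − 7.078 = 1.482 mg/L.
D(0.268) = [0.119×13.03/(1.04−0.119)](e^(−0.119×0.268) − e^(−1.04×0.268)) + 1.482 e^(−1.04×0.268)
= 1.684 × (0.9686 − 0.7568) + 1.482 × 0.7568 = 1.478 mg/L.
DO = 8.56 − 1.478 = 7.082 mg/L.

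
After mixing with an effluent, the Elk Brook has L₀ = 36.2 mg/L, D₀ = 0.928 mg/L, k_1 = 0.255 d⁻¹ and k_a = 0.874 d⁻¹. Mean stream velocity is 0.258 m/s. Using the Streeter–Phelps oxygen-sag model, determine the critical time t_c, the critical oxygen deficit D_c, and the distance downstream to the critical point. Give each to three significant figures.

t_c = [1/(k_a−k_1)] ln[(k_a/k_1)(1 − D₀(k_a−k_1)/(k_1 L₀))]
= [1/(0.874−0.255)] ln[(0.874/0.255)(1 − 0.928×0.6190/(0.255×36.2))]
= (1/0.6190) ln[3.427 × 0.9378] = 1.616 × ln(3.214) = 1.616 × 1.168 = 1.886 d.
D_c = (k_1/k_a) L₀ e^(−k_1 t_c) = (0.255/0.874) × 36.2 × e^(−0.255×1.886) = 0.2918 × 36.2 × 0.6182 = 6.529 mg/L.
x_c = v t_c = 0.258 m/s × 1.886 d × 86400 s/d = 42050 m ≈ 42.0 km.

t_c ≈ 1.89 d; D_c ≈ 6.53 mg/L; x_c ≈ 42.0 km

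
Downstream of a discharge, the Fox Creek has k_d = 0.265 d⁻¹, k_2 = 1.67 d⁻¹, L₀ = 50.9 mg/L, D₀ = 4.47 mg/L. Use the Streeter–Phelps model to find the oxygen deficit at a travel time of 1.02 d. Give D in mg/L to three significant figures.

k_d L₀/(k_2−k_d) = 0.265×50.9/(1.67−0.265) = 13.49/1.405 = 9.600 mg/L.
e^(−k_d t) = e^(−0.265×1.020) = 0.7632; e^(−k_2 t) = e^(−1.67×1.020) = 0.1821.
D = 9.600 × (0.7632 − 0.1821) + 4.47 × 0.1821 = 5.579 + 0.8138 = 6.392 mg/L.

D ≈ 6.39 mg/L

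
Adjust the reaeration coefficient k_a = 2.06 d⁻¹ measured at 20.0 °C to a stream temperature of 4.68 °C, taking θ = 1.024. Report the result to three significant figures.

k_a ≈ 1.43 d⁻¹

k_a(T₂) = k_a(T₁) · θ^(T₂−T₁) = 2.06 × 1.024^(4.68−20.0)
= 2.06 × 1.024^-15.3 = 2.06 × 0.6954 = 1.432 d⁻¹.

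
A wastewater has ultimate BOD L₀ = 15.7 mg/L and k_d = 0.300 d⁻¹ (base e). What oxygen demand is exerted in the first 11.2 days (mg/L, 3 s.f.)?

y_t = L₀(1 − e^(−k_d t)) = 15.7 × (1 − e^(−0.300×11.2))
= 15.7 × (1 − 0.03474) = 15.7 × 0.9653 = 15.15 mg/L.

y ≈ 15.2 mg/L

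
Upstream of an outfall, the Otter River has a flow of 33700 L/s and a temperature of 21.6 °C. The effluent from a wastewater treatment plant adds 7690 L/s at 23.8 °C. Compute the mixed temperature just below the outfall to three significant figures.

22.0 °C

Flow-weighted mixing: C = (Q_r C_r + Q_w C_w)/(Q_r + Q_w)
= (33700×21.6 + 7690×23.8)/(33700 + 7690) = 910900/41390 = 22.01 °C.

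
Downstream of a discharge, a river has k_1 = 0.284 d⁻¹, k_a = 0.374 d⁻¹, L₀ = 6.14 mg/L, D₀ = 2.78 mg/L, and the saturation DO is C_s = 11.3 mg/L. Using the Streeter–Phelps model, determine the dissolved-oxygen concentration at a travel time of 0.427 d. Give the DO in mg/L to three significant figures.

DO ≈ 8.28 mg/L

k_1 L₀/(k_a−k_1) = 0.284×6.14/(0.374−0.284) = 1.744/0.09000 = 19.38 mg/L.
e^(−k_1 t) = e^(−0.284×0.4270) = 0.8858; e^(−k_a t) = e^(−0.374×0.4270) = 0.8524.
D = 19.38 × (0.8858 − 0.8524) + 2.78 × 0.8524 = 0.6470 + 2.370 = 3.017 mg/L.
DO = C_s − D = 11.3 − 3.017 = 8.283 mg/L.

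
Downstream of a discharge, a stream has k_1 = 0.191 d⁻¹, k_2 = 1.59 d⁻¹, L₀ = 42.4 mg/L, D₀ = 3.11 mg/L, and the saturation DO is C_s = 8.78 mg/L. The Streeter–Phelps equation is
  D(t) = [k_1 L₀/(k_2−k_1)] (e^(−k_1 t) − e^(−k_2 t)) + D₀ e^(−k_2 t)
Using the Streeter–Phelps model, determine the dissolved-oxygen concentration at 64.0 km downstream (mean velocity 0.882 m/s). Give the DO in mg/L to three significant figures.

DO ≈ 4.55 mg/L

Travel time t = x/v = 64.0 km / (0.882 m/s) = 64000 m / 0.882 m/s = 72560 s = 0.8398 d.
k_1 L₀/(k_2−k_1) = 0.191×42.4/(1.59−0.191) = 8.098/1.399 = 5.789 mg/L.
e^(−k_1 t) = e^(−0.191×0.8398) = 0.8518; e^(−k_2 t) = e^(−1.59×0.8398) = 0.2631.
D = 5.789 × (0.8518 − 0.2631) + 3.11 × 0.2631 = 3.408 + 0.8181 = 4.226 mg/L.
DO = C_s − D = 8.78 − 4.226 = 4.554 mg/L.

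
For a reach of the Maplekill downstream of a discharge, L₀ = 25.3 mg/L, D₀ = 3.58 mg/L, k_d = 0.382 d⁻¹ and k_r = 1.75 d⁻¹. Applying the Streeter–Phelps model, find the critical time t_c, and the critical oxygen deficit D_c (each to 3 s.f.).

At the critical point dD/dt = 0, so k_d L₀ e^(−k_d t) = k_r D. Substituting D(t) from the Streeter–Phelps equation and solving for t gives
t_c = ln[(k_r/k_d)(1 − D₀(k_r−k_d)/(k_d L₀))] / (k_r−k_d).
Here k_r−k_d = 1.368 d⁻¹ and 1 − D₀(k_r−k_d)/(k_d L₀) = 1 − 3.58×1.368/(0.382×25.3) = 0.4933, so
t_c = ln(4.581 × 0.4933) / 1.368 = 0.8152 / 1.368 = 0.5959 d.
L(t_c) = L₀ e^(−k_d t_c) = 25.3 × 0.7964 = 20.15 mg/L, and at the critical point k_r D_c = k_d L, so D_c = (0.382/1.75) × 20.15 = 4.398 mg/L.

t_c ≈ 0.596 d; D_c ≈ 4.40 mg/L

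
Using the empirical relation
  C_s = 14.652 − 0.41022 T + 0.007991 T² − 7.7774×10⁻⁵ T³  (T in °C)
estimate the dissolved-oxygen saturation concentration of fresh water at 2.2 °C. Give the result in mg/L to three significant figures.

C_s ≈ 13.8 mg/L

C_s = 14.652 − 0.41022×2.2 + 0.007991×2.2² − 7.7774×10⁻⁵×2.2³ = 13.79 mg/L.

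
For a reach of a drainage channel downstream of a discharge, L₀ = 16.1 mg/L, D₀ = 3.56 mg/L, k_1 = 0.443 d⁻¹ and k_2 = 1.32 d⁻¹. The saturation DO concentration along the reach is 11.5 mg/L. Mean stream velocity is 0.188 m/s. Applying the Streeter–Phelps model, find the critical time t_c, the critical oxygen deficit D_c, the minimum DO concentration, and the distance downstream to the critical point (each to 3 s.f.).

t_c ≈ 0.588 d; D_c ≈ 4.16 mg/L; min DO ≈ 7.34 mg/L; x_c ≈ 9.56 km

At the critical point dD/dt = 0, so k_1 L₀ e^(−k_1 t) = k_2 D. Substituting D(t) from the Streeter–Phelps equation and solving for t gives
t_c = ln[(k_2/k_1)(1 − D₀(k_2−k_1)/(k_1 L₀))] / (k_2−k_1).
Here k_2−k_1 = 0.8770 d⁻¹ and 1 − D₀(k_2−k_1)/(k_1 L₀) = 1 − 3.56×0.8770/(0.443×16.1) = 0.5623, so
t_c = ln(2.980 × 0.5623) / 0.8770 = 0.5160 / 0.8770 = 0.5884 d.
D_c = (k_1/k_2) L₀ e^(−k_1 t_c) = (0.443/1.32) × 16.1 × e^(−0.443×0.5884) = 0.3356 × 16.1 × 0.7705 = 4.163 mg/L.
Minimum DO = C_s − D_c = 11.5 − 4.163 = 7.337 mg/L.
x_c = v t_c = 0.188 m/s × 0.5884 d × 86400 s/d = 9557 m ≈ 9.56 km.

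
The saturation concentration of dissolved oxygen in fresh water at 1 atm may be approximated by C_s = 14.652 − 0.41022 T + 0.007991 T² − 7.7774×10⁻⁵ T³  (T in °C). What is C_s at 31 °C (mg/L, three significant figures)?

C_s ≈ 7.30 mg/L

C_s = 14.652 − 0.41022×31 + 0.007991×31² − 7.7774×10⁻⁵×31³ = 7.298 mg/L.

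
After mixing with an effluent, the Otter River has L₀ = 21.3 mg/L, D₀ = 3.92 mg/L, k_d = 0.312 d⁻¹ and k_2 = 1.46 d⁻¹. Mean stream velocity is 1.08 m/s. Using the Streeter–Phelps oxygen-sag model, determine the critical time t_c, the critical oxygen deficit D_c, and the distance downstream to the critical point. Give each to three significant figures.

t_c ≈ 0.359 d; D_c ≈ 4.07 mg/L; x_c ≈ 33.5 km

t_c = [1/(k_2−k_d)] ln[(k_2/k_d)(1 − D₀(k_2−k_d)/(k_d L₀))]
= [1/(1.46−0.312)] ln[(1.46/0.312)(1 − 3.92×1.148/(0.312×21.3))]
= (1/1.148) ln[4.679 × 0.3228] = 0.8711 × ln(1.511) = 0.8711 × 0.4126 = 0.3594 d.
L(t_c) = L₀ e^(−k_d t_c) = 21.3 × 0.8939 = 19.04 mg/L, and at the critical point k_2 D_c = k_d L, so D_c = (0.312/1.46) × 19.04 = 4.069 mg/L.
x_c = v t_c = 1.08 m/s × 0.3594 d × 86400 s/d = 33540 m ≈ 33.5 km.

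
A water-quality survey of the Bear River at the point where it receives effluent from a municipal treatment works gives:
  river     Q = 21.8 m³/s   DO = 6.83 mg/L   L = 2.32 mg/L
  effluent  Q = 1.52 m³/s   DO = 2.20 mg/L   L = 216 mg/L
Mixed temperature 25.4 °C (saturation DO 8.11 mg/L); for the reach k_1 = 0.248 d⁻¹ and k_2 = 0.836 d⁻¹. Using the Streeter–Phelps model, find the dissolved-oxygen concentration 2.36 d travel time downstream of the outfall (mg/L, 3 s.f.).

DO ≈ 5.03 mg/L

Mixed DO = (21.8×6.83 + 1.52×2.20)/(21.8+1.52) = 152.2/23.32 = 6.528 mg/L.
Mixed L₀ = (21.8×2.32 + 1.52×216)/(23.32) = 378.9/23.32 = 16.25 mg/L.
Initial deficit D₀ = C_s − DO₀ = 8.11 − 6.528 = 1.582 mg/L.
D(2.36) = [0.248×16.25/(0.836−0.248)](e^(−0.248×2.36) − e^(−0.836×2.36)) + 1.582 e^(−0.836×2.36)
= 6.853 × (0.5569 − 0.1390) + 1.582 × 0.1390 = 3.084 mg/L.
DO = 8.11 − 3.084 = 5.026 mg/L.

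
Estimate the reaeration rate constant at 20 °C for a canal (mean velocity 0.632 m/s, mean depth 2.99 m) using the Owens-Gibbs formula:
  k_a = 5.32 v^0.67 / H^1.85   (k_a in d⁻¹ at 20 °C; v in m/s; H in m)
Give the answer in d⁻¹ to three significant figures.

k_a = 5.32 × 0.632^0.67 / 2.99^1.85 = 5.32 × 0.7353 / 7.586 = 0.5157 d⁻¹.

k_a ≈ 0.516 d⁻¹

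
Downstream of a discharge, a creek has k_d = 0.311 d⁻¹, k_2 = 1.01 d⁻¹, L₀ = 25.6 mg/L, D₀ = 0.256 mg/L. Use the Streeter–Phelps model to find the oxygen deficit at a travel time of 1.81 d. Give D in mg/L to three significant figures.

D ≈ 4.70 mg/L

k_d L₀/(k_2−k_d) = 0.311×25.6/(1.01−0.311) = 7.962/0.6990 = 11.39 mg/L.
e^(−k_d t) = e^(−0.311×1.810) = 0.5695; e^(−k_2 t) = e^(−1.01×1.810) = 0.1607.
D = 11.39 × (0.5695 − 0.1607) + 0.256 × 0.1607 = 4.657 + 0.04114 = 4.698 mg/L.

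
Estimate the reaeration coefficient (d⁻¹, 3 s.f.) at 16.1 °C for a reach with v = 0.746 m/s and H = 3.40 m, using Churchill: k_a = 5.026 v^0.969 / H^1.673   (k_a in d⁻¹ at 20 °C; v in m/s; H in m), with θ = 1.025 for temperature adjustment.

k_a ≈ 0.444 d⁻¹

k_a(20) = 5.026 × 0.746^0.969 / 3.40^1.673 = 5.026 × 0.7528 / 7.748 = 0.4884 d⁻¹.
k_a(16.1) = 0.4884 × 1.025^(16.1−20) = 0.4884 × 0.9082 = 0.4435 d⁻¹.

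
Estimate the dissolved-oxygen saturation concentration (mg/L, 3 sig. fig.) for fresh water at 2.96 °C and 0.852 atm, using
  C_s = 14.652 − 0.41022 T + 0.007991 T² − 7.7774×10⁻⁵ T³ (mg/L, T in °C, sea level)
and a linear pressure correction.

C_s ≈ 11.5 mg/L

At sea level: C_s = 14.652 − 0.41022×2.96 + 0.007991×2.96² − 7.7774×10⁻⁵×2.96³ = 13.51 mg/L.
Pressure correction: C_s' = 13.51 × 0.852 = 11.51 mg/L.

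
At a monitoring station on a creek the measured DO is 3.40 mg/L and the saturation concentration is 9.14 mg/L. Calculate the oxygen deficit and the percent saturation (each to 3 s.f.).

D ≈ 5.74 mg/L; 37.2 % saturation

D = C_s − C = 9.14 − 3.40 = 5.74 mg/L.
% saturation = 3.40/9.14 × 100 = 37.2 %.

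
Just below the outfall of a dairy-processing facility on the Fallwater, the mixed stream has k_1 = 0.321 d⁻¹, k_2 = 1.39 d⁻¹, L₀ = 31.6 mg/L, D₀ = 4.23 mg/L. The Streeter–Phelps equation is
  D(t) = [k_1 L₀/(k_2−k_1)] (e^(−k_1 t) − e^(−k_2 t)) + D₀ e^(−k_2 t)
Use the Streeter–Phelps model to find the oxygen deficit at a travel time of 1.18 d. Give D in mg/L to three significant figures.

k_1 L₀/(k_2−k_1) = 0.321×31.6/(1.39−0.321) = 10.14/1.069 = 9.489 mg/L.
e^(−k_1 t) = e^(−0.321×1.180) = 0.6847; e^(−k_2 t) = e^(−1.39×1.180) = 0.1939.
D = 9.489 × (0.6847 − 0.1939) + 4.23 × 0.1939 = 4.657 + 0.8204 = 5.477 mg/L.

D ≈ 5.48 mg/L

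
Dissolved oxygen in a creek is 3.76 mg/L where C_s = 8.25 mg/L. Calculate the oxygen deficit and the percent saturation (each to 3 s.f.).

D ≈ 4.49 mg/L; 45.6 % saturation

D = C_s − C = 8.25 − 3.76 = 4.49 mg/L.
% saturation = 3.76/8.25 × 100 = 45.6 %.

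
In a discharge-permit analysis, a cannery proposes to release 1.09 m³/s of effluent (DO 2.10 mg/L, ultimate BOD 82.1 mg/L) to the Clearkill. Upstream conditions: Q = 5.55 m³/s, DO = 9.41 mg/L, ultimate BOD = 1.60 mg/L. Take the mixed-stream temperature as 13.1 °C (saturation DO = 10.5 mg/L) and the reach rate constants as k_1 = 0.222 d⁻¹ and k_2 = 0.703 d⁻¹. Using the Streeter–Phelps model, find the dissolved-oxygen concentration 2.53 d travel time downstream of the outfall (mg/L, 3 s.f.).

Mixed DO = (5.55×9.41 + 1.09×2.10)/(5.55+1.09) = 54.51/6.640 = 8.210 mg/L.
Mixed L₀ = (5.55×1.60 + 1.09×82.1)/(6.640) = 98.37/6.640 = 14.81 mg/L.
Initial deficit D₀ = C_s − DO₀ = 10.5 − 8.210 = 2.290 mg/L.
D(2.53) = [0.222×14.81/(0.703−0.222)](e^(−0.222×2.53) − e^(−0.703×2.53)) + 2.290 e^(−0.703×2.53)
= 6.838 × (0.5703 − 0.1689) + 2.290 × 0.1689 = 3.131 mg/L.
DO = 10.5 − 3.131 = 7.369 mg/L.

DO ≈ 7.37 mg/L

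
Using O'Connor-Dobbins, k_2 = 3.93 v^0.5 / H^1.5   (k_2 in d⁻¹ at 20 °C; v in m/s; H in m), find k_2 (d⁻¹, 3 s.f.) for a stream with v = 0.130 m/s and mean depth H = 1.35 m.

k_2 = 3.93 × 0.130^0.5 / 1.35^1.5 = 3.93 × 0.3606 / 1.569 = 0.9034 d⁻¹.

k_2 ≈ 0.903 d⁻¹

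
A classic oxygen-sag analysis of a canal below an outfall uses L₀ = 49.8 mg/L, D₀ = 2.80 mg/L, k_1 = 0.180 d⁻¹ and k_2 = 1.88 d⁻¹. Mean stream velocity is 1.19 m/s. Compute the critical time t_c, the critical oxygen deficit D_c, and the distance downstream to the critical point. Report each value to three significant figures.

t_c = [1/(k_2−k_1)] ln[(k_2/k_1)(1 − D₀(k_2−k_1)/(k_1 L₀))]
= [1/(1.88−0.180)] ln[(1.88/0.180)(1 − 2.80×1.700/(0.180×49.8))]
= (1/1.700) ln[10.44 × 0.4690] = 0.5882 × ln(4.898) = 0.5882 × 1.589 = 0.9346 d.
L(t_c) = L₀ e^(−k_1 t_c) = 49.8 × 0.8452 = 42.09 mg/L, and at the critical point k_2 D_c = k_1 L, so D_c = (0.180/1.88) × 42.09 = 4.030 mg/L.
x_c = v t_c = 1.19 m/s × 0.9346 d × 86400 s/d = 96100 m ≈ 96.1 km.

t_c ≈ 0.935 d; D_c ≈ 4.03 mg/L; x_c ≈ 96.1 km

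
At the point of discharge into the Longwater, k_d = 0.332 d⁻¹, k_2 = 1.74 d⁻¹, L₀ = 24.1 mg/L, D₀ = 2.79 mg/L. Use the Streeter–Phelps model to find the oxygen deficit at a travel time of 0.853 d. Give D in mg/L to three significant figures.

k_d L₀/(k_2−k_d) = 0.332×24.1/(1.74−0.332) = 8.001/1.408 = 5.683 mg/L.
e^(−k_d t) = e^(−0.332×0.8530) = 0.7534; e^(−k_2 t) = e^(−1.74×0.8530) = 0.2267.
D = 5.683 × (0.7534 − 0.2267) + 2.79 × 0.2267 = 2.993 + 0.6324 = 3.625 mg/L.

D ≈ 3.63 mg/L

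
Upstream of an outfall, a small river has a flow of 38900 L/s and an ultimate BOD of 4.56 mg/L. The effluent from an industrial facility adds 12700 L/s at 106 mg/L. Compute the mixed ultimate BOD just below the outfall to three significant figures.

Flow-weighted mixing: C = (Q_r C_r + Q_w C_w)/(Q_r + Q_w)
= (38900×4.56 + 12700×106)/(38900 + 12700) = 1.524×10^6/51600 = 29.53 mg/L.

29.5 mg/L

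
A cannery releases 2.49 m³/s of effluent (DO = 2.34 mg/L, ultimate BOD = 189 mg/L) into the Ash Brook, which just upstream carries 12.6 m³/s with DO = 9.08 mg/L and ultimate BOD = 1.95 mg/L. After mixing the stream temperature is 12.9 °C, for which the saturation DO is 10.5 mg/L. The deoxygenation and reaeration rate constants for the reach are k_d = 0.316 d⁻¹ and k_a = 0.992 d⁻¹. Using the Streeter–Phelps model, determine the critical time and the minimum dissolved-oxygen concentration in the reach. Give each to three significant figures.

Mixed DO = (12.6×9.08 + 2.49×2.34)/(12.6+2.49) = 120.2/15.09 = 7.968 mg/L.
Mixed L₀ = (12.6×1.95 + 2.49×189)/(15.09) = 495.2/15.09 = 32.82 mg/L.
Initial deficit D₀ = C_s − DO₀ = 10.5 − 7.968 = 2.532 mg/L.
t_c = (1/0.6760) ln[(0.992/0.316)(1 − 2.532×0.6760/(0.316×32.82))] = 1.479 × ln(2.621) = 1.425 d.
D_c = (0.316/0.992) × 32.82 × e^(−0.316×1.425) = 0.3185 × 32.82 × 0.6374 = 6.662 mg/L.
Minimum DO = 10.5 − 6.662 = 3.838 mg/L.

t_c ≈ 1.43 d; minimum DO ≈ 3.84 mg/L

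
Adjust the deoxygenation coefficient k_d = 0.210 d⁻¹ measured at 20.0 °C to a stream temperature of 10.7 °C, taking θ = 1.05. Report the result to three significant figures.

k_d(T₂) = k_d(T₁) · θ^(T₂−T₁) = 0.210 × 1.05^(10.7−20.0)
= 0.210 × 1.05^-9.30 = 0.210 × 0.6352 = 0.1334 d⁻¹.

k_d ≈ 0.133 d⁻¹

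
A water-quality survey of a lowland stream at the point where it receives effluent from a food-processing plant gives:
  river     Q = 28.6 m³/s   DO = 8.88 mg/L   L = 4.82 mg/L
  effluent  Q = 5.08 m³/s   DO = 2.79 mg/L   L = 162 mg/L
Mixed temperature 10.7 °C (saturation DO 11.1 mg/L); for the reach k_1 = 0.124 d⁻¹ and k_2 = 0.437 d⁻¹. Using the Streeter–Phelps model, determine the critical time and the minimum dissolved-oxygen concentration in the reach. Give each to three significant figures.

t_c ≈ 2.99 d; minimum DO ≈ 5.51 mg/L

Mixed DO = (28.6×8.88 + 5.08×2.79)/(28.6+5.08) = 268.1/33.68 = 7.961 mg/L.
Mixed L₀ = (28.6×4.82 + 5.08×162)/(33.68) = 960.8/33.68 = 28.53 mg/L.
Initial deficit D₀ = C_s − DO₀ = 11.1 − 7.961 = 3.139 mg/L.
t_c = (1/0.3130) ln[(0.437/0.124)(1 − 3.139×0.3130/(0.124×28.53))] = 3.195 × ln(2.545) = 2.985 d.
D_c = (0.124/0.437) × 28.53 × e^(−0.124×2.985) = 0.2838 × 28.53 × 0.6906 = 5.591 mg/L.
Minimum DO = 11.1 − 5.591 = 5.509 mg/L.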